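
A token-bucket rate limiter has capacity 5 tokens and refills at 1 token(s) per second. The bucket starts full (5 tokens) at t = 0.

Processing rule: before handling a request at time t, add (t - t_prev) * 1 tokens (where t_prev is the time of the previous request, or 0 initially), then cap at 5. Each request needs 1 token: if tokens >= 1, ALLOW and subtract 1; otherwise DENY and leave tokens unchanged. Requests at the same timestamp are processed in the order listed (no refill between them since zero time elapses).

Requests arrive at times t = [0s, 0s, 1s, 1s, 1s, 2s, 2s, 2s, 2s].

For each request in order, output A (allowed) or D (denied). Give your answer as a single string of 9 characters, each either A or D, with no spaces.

Answer: AAAAAAADD

Derivation:
Simulating step by step:
  req#1 t=0s: ALLOW
  req#2 t=0s: ALLOW
  req#3 t=1s: ALLOW
  req#4 t=1s: ALLOW
  req#5 t=1s: ALLOW
  req#6 t=2s: ALLOW
  req#7 t=2s: ALLOW
  req#8 t=2s: DENY
  req#9 t=2s: DENY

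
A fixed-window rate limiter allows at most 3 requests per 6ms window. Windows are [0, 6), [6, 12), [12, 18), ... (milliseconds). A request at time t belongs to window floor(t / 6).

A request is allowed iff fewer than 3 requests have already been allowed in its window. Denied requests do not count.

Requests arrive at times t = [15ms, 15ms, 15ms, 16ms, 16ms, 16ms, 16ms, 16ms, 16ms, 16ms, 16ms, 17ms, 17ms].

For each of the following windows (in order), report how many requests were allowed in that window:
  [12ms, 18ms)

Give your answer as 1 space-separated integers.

Processing requests:
  req#1 t=15ms (window 2): ALLOW
  req#2 t=15ms (window 2): ALLOW
  req#3 t=15ms (window 2): ALLOW
  req#4 t=16ms (window 2): DENY
  req#5 t=16ms (window 2): DENY
  req#6 t=16ms (window 2): DENY
  req#7 t=16ms (window 2): DENY
  req#8 t=16ms (window 2): DENY
  req#9 t=16ms (window 2): DENY
  req#10 t=16ms (window 2): DENY
  req#11 t=16ms (window 2): DENY
  req#12 t=17ms (window 2): DENY
  req#13 t=17ms (window 2): DENY

Allowed counts by window: 3

Answer: 3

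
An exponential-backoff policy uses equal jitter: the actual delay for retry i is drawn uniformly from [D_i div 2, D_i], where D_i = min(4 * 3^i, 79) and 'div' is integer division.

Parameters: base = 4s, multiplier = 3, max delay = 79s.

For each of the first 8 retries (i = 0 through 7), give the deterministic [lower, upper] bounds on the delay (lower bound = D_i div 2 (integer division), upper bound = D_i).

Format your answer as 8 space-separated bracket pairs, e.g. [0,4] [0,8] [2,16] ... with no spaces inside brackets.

Computing bounds per retry:
  i=0: D_i=min(4*3^0,79)=4, bounds=[2,4]
  i=1: D_i=min(4*3^1,79)=12, bounds=[6,12]
  i=2: D_i=min(4*3^2,79)=36, bounds=[18,36]
  i=3: D_i=min(4*3^3,79)=79, bounds=[39,79]
  i=4: D_i=min(4*3^4,79)=79, bounds=[39,79]
  i=5: D_i=min(4*3^5,79)=79, bounds=[39,79]
  i=6: D_i=min(4*3^6,79)=79, bounds=[39,79]
  i=7: D_i=min(4*3^7,79)=79, bounds=[39,79]

Answer: [2,4] [6,12] [18,36] [39,79] [39,79] [39,79] [39,79] [39,79]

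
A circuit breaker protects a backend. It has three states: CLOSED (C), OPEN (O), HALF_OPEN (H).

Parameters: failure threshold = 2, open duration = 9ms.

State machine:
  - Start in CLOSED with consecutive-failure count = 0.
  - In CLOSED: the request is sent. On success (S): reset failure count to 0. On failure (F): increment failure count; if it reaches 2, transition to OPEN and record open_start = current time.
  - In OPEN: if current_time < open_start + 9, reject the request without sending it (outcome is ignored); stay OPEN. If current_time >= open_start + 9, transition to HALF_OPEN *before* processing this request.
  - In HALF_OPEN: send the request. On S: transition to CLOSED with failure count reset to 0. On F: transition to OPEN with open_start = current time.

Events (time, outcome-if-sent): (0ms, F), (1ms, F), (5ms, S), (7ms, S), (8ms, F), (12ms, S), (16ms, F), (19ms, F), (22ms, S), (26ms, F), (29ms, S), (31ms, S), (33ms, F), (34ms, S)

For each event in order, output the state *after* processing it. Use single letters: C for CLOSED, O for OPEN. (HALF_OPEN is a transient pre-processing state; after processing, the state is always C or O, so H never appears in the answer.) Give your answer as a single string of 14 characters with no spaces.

Answer: COOOOCCOOOCCCC

Derivation:
State after each event:
  event#1 t=0ms outcome=F: state=CLOSED
  event#2 t=1ms outcome=F: state=OPEN
  event#3 t=5ms outcome=S: state=OPEN
  event#4 t=7ms outcome=S: state=OPEN
  event#5 t=8ms outcome=F: state=OPEN
  event#6 t=12ms outcome=S: state=CLOSED
  event#7 t=16ms outcome=F: state=CLOSED
  event#8 t=19ms outcome=F: state=OPEN
  event#9 t=22ms outcome=S: state=OPEN
  event#10 t=26ms outcome=F: state=OPEN
  event#11 t=29ms outcome=S: state=CLOSED
  event#12 t=31ms outcome=S: state=CLOSED
  event#13 t=33ms outcome=F: state=CLOSED
  event#14 t=34ms outcome=S: state=CLOSED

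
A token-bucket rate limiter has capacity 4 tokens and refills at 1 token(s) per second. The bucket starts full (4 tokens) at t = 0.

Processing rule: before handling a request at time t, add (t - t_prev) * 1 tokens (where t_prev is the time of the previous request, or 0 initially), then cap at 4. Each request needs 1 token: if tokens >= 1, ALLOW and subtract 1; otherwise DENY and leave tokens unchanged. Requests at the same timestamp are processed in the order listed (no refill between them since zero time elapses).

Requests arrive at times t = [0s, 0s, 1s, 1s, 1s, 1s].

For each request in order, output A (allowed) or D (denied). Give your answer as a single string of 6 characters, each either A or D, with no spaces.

Answer: AAAAAD

Derivation:
Simulating step by step:
  req#1 t=0s: ALLOW
  req#2 t=0s: ALLOW
  req#3 t=1s: ALLOW
  req#4 t=1s: ALLOW
  req#5 t=1s: ALLOW
  req#6 t=1s: DENY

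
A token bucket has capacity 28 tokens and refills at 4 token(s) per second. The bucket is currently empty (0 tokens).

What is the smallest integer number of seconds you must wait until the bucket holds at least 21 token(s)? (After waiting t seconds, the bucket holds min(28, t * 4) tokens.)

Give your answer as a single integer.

Answer: 6

Derivation:
Need t * 4 >= 21, so t >= 21/4.
Smallest integer t = ceil(21/4) = 6.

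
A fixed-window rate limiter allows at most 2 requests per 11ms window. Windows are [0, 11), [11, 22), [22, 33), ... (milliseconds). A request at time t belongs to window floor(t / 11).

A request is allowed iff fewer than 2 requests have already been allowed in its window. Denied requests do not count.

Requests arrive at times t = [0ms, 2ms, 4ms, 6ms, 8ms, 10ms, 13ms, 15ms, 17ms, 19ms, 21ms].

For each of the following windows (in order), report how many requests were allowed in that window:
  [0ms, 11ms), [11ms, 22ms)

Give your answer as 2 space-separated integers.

Answer: 2 2

Derivation:
Processing requests:
  req#1 t=0ms (window 0): ALLOW
  req#2 t=2ms (window 0): ALLOW
  req#3 t=4ms (window 0): DENY
  req#4 t=6ms (window 0): DENY
  req#5 t=8ms (window 0): DENY
  req#6 t=10ms (window 0): DENY
  req#7 t=13ms (window 1): ALLOW
  req#8 t=15ms (window 1): ALLOW
  req#9 t=17ms (window 1): DENY
  req#10 t=19ms (window 1): DENY
  req#11 t=21ms (window 1): DENY

Allowed counts by window: 2 2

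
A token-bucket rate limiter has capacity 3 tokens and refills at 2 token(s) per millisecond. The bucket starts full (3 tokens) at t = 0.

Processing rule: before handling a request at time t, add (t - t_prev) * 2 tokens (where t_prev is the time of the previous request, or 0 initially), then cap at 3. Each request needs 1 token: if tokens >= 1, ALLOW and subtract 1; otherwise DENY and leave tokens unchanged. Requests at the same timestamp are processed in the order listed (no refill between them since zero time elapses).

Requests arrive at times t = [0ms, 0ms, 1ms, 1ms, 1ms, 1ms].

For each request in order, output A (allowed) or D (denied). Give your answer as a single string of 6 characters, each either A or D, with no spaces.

Simulating step by step:
  req#1 t=0ms: ALLOW
  req#2 t=0ms: ALLOW
  req#3 t=1ms: ALLOW
  req#4 t=1ms: ALLOW
  req#5 t=1ms: ALLOW
  req#6 t=1ms: DENY

Answer: AAAAAD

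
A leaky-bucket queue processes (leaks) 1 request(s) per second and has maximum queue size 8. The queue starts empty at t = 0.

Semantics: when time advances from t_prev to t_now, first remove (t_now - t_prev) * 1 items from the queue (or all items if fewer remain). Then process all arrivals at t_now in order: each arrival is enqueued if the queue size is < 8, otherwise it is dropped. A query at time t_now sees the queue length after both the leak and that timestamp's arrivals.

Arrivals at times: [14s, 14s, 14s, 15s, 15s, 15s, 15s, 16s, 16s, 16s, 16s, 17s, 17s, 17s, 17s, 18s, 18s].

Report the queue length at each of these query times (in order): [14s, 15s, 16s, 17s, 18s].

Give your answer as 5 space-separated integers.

Queue lengths at query times:
  query t=14s: backlog = 3
  query t=15s: backlog = 6
  query t=16s: backlog = 8
  query t=17s: backlog = 8
  query t=18s: backlog = 8

Answer: 3 6 8 8 8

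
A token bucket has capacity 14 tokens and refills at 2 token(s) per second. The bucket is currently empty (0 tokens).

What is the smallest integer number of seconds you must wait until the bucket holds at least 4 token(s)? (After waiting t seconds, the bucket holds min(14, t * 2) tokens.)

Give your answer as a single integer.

Answer: 2

Derivation:
Need t * 2 >= 4, so t >= 4/2.
Smallest integer t = ceil(4/2) = 2.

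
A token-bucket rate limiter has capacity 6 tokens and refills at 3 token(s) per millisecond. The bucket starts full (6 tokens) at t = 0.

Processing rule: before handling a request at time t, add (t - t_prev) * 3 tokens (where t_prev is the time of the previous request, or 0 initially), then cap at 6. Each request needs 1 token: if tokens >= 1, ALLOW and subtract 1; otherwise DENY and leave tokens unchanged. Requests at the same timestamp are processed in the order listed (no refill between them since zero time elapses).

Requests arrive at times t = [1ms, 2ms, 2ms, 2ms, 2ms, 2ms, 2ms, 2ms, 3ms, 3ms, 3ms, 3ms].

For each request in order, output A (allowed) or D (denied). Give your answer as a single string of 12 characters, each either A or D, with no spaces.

Simulating step by step:
  req#1 t=1ms: ALLOW
  req#2 t=2ms: ALLOW
  req#3 t=2ms: ALLOW
  req#4 t=2ms: ALLOW
  req#5 t=2ms: ALLOW
  req#6 t=2ms: ALLOW
  req#7 t=2ms: ALLOW
  req#8 t=2ms: DENY
  req#9 t=3ms: ALLOW
  req#10 t=3ms: ALLOW
  req#11 t=3ms: ALLOW
  req#12 t=3ms: DENY

Answer: AAAAAAADAAAD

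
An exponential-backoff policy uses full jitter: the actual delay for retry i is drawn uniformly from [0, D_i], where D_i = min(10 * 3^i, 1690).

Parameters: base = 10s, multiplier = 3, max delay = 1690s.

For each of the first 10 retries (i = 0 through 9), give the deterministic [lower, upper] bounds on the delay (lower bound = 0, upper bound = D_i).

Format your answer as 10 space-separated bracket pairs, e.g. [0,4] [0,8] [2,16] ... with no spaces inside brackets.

Computing bounds per retry:
  i=0: D_i=min(10*3^0,1690)=10, bounds=[0,10]
  i=1: D_i=min(10*3^1,1690)=30, bounds=[0,30]
  i=2: D_i=min(10*3^2,1690)=90, bounds=[0,90]
  i=3: D_i=min(10*3^3,1690)=270, bounds=[0,270]
  i=4: D_i=min(10*3^4,1690)=810, bounds=[0,810]
  i=5: D_i=min(10*3^5,1690)=1690, bounds=[0,1690]
  i=6: D_i=min(10*3^6,1690)=1690, bounds=[0,1690]
  i=7: D_i=min(10*3^7,1690)=1690, bounds=[0,1690]
  i=8: D_i=min(10*3^8,1690)=1690, bounds=[0,1690]
  i=9: D_i=min(10*3^9,1690)=1690, bounds=[0,1690]

Answer: [0,10] [0,30] [0,90] [0,270] [0,810] [0,1690] [0,1690] [0,1690] [0,1690] [0,1690]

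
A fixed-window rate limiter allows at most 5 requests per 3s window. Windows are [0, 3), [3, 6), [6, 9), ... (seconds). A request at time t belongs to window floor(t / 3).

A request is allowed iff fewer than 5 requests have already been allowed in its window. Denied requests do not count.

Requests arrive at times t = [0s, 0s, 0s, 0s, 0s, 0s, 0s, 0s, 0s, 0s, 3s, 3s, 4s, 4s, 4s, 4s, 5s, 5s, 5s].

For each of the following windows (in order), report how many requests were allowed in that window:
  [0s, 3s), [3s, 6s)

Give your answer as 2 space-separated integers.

Answer: 5 5

Derivation:
Processing requests:
  req#1 t=0s (window 0): ALLOW
  req#2 t=0s (window 0): ALLOW
  req#3 t=0s (window 0): ALLOW
  req#4 t=0s (window 0): ALLOW
  req#5 t=0s (window 0): ALLOW
  req#6 t=0s (window 0): DENY
  req#7 t=0s (window 0): DENY
  req#8 t=0s (window 0): DENY
  req#9 t=0s (window 0): DENY
  req#10 t=0s (window 0): DENY
  req#11 t=3s (window 1): ALLOW
  req#12 t=3s (window 1): ALLOW
  req#13 t=4s (window 1): ALLOW
  req#14 t=4s (window 1): ALLOW
  req#15 t=4s (window 1): ALLOW
  req#16 t=4s (window 1): DENY
  req#17 t=5s (window 1): DENY
  req#18 t=5s (window 1): DENY
  req#19 t=5s (window 1): DENY

Allowed counts by window: 5 5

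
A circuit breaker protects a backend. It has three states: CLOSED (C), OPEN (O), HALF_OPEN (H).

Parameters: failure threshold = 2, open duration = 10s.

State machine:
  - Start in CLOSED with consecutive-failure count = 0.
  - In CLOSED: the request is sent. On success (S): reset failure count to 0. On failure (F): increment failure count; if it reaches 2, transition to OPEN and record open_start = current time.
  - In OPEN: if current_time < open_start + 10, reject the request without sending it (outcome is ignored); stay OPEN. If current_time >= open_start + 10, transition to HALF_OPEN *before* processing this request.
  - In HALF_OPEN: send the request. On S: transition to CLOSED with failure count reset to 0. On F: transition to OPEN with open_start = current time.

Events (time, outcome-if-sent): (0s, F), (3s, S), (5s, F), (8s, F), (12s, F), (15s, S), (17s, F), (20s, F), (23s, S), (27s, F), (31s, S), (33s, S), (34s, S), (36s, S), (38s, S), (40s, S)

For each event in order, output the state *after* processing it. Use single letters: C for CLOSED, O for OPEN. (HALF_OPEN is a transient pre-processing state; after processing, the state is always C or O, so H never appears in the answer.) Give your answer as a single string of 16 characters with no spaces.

State after each event:
  event#1 t=0s outcome=F: state=CLOSED
  event#2 t=3s outcome=S: state=CLOSED
  event#3 t=5s outcome=F: state=CLOSED
  event#4 t=8s outcome=F: state=OPEN
  event#5 t=12s outcome=F: state=OPEN
  event#6 t=15s outcome=S: state=OPEN
  event#7 t=17s outcome=F: state=OPEN
  event#8 t=20s outcome=F: state=OPEN
  event#9 t=23s outcome=S: state=OPEN
  event#10 t=27s outcome=F: state=OPEN
  event#11 t=31s outcome=S: state=CLOSED
  event#12 t=33s outcome=S: state=CLOSED
  event#13 t=34s outcome=S: state=CLOSED
  event#14 t=36s outcome=S: state=CLOSED
  event#15 t=38s outcome=S: state=CLOSED
  event#16 t=40s outcome=S: state=CLOSED

Answer: CCCOOOOOOOCCCCCC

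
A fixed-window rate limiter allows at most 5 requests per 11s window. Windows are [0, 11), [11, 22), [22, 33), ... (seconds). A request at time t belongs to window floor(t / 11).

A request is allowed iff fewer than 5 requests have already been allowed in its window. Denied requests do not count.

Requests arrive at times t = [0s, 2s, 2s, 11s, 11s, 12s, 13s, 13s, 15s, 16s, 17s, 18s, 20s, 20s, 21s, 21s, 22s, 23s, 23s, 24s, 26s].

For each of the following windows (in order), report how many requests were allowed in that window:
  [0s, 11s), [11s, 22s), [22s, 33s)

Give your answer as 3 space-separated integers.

Processing requests:
  req#1 t=0s (window 0): ALLOW
  req#2 t=2s (window 0): ALLOW
  req#3 t=2s (window 0): ALLOW
  req#4 t=11s (window 1): ALLOW
  req#5 t=11s (window 1): ALLOW
  req#6 t=12s (window 1): ALLOW
  req#7 t=13s (window 1): ALLOW
  req#8 t=13s (window 1): ALLOW
  req#9 t=15s (window 1): DENY
  req#10 t=16s (window 1): DENY
  req#11 t=17s (window 1): DENY
  req#12 t=18s (window 1): DENY
  req#13 t=20s (window 1): DENY
  req#14 t=20s (window 1): DENY
  req#15 t=21s (window 1): DENY
  req#16 t=21s (window 1): DENY
  req#17 t=22s (window 2): ALLOW
  req#18 t=23s (window 2): ALLOW
  req#19 t=23s (window 2): ALLOW
  req#20 t=24s (window 2): ALLOW
  req#21 t=26s (window 2): ALLOW

Allowed counts by window: 3 5 5

Answer: 3 5 5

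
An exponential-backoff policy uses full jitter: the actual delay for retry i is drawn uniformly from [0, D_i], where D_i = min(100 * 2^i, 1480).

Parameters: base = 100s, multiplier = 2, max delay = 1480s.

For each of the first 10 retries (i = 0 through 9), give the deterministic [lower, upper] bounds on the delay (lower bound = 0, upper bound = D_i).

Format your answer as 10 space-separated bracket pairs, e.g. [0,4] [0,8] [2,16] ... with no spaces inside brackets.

Answer: [0,100] [0,200] [0,400] [0,800] [0,1480] [0,1480] [0,1480] [0,1480] [0,1480] [0,1480]

Derivation:
Computing bounds per retry:
  i=0: D_i=min(100*2^0,1480)=100, bounds=[0,100]
  i=1: D_i=min(100*2^1,1480)=200, bounds=[0,200]
  i=2: D_i=min(100*2^2,1480)=400, bounds=[0,400]
  i=3: D_i=min(100*2^3,1480)=800, bounds=[0,800]
  i=4: D_i=min(100*2^4,1480)=1480, bounds=[0,1480]
  i=5: D_i=min(100*2^5,1480)=1480, bounds=[0,1480]
  i=6: D_i=min(100*2^6,1480)=1480, bounds=[0,1480]
  i=7: D_i=min(100*2^7,1480)=1480, bounds=[0,1480]
  i=8: D_i=min(100*2^8,1480)=1480, bounds=[0,1480]
  i=9: D_i=min(100*2^9,1480)=1480, bounds=[0,1480]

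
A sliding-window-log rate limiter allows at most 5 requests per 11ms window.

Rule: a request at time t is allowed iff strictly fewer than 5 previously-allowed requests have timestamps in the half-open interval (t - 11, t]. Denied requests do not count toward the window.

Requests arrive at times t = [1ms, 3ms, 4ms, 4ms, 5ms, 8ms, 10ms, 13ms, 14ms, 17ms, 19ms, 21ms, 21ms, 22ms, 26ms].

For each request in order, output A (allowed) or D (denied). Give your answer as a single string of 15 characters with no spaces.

Answer: AAAAADDAAAAADDA

Derivation:
Tracking allowed requests in the window:
  req#1 t=1ms: ALLOW
  req#2 t=3ms: ALLOW
  req#3 t=4ms: ALLOW
  req#4 t=4ms: ALLOW
  req#5 t=5ms: ALLOW
  req#6 t=8ms: DENY
  req#7 t=10ms: DENY
  req#8 t=13ms: ALLOW
  req#9 t=14ms: ALLOW
  req#10 t=17ms: ALLOW
  req#11 t=19ms: ALLOW
  req#12 t=21ms: ALLOW
  req#13 t=21ms: DENY
  req#14 t=22ms: DENY
  req#15 t=26ms: ALLOW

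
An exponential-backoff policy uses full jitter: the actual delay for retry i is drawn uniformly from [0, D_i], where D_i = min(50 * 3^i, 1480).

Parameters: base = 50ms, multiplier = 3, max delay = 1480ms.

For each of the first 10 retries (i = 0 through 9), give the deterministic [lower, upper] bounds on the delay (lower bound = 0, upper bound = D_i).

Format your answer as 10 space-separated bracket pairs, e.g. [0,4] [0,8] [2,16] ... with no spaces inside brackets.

Answer: [0,50] [0,150] [0,450] [0,1350] [0,1480] [0,1480] [0,1480] [0,1480] [0,1480] [0,1480]

Derivation:
Computing bounds per retry:
  i=0: D_i=min(50*3^0,1480)=50, bounds=[0,50]
  i=1: D_i=min(50*3^1,1480)=150, bounds=[0,150]
  i=2: D_i=min(50*3^2,1480)=450, bounds=[0,450]
  i=3: D_i=min(50*3^3,1480)=1350, bounds=[0,1350]
  i=4: D_i=min(50*3^4,1480)=1480, bounds=[0,1480]
  i=5: D_i=min(50*3^5,1480)=1480, bounds=[0,1480]
  i=6: D_i=min(50*3^6,1480)=1480, bounds=[0,1480]
  i=7: D_i=min(50*3^7,1480)=1480, bounds=[0,1480]
  i=8: D_i=min(50*3^8,1480)=1480, bounds=[0,1480]
  i=9: D_i=min(50*3^9,1480)=1480, bounds=[0,1480]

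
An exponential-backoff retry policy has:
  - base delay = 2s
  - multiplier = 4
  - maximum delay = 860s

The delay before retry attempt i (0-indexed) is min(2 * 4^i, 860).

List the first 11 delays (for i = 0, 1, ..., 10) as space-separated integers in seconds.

Answer: 2 8 32 128 512 860 860 860 860 860 860

Derivation:
Computing each delay:
  i=0: min(2*4^0, 860) = 2
  i=1: min(2*4^1, 860) = 8
  i=2: min(2*4^2, 860) = 32
  i=3: min(2*4^3, 860) = 128
  i=4: min(2*4^4, 860) = 512
  i=5: min(2*4^5, 860) = 860
  i=6: min(2*4^6, 860) = 860
  i=7: min(2*4^7, 860) = 860
  i=8: min(2*4^8, 860) = 860
  i=9: min(2*4^9, 860) = 860
  i=10: min(2*4^10, 860) = 860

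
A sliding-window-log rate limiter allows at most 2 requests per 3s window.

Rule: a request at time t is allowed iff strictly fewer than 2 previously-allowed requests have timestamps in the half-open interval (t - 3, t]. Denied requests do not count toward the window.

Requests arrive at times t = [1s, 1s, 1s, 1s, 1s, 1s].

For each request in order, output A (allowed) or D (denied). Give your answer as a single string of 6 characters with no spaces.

Answer: AADDDD

Derivation:
Tracking allowed requests in the window:
  req#1 t=1s: ALLOW
  req#2 t=1s: ALLOW
  req#3 t=1s: DENY
  req#4 t=1s: DENY
  req#5 t=1s: DENY
  req#6 t=1s: DENY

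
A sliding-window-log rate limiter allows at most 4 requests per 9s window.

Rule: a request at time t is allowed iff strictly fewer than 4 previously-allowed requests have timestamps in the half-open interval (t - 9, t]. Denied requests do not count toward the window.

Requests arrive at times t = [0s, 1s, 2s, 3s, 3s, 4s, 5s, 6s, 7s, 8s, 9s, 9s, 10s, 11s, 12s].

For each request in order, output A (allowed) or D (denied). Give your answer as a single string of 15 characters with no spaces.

Tracking allowed requests in the window:
  req#1 t=0s: ALLOW
  req#2 t=1s: ALLOW
  req#3 t=2s: ALLOW
  req#4 t=3s: ALLOW
  req#5 t=3s: DENY
  req#6 t=4s: DENY
  req#7 t=5s: DENY
  req#8 t=6s: DENY
  req#9 t=7s: DENY
  req#10 t=8s: DENY
  req#11 t=9s: ALLOW
  req#12 t=9s: DENY
  req#13 t=10s: ALLOW
  req#14 t=11s: ALLOW
  req#15 t=12s: ALLOW

Answer: AAAADDDDDDADAAA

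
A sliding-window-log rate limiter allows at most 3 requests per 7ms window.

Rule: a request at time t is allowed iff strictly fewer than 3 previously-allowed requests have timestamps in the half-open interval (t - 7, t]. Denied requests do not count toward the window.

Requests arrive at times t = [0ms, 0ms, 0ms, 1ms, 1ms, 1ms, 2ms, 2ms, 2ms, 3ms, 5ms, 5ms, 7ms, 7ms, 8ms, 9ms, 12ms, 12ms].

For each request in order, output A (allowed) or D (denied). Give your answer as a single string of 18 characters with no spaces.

Tracking allowed requests in the window:
  req#1 t=0ms: ALLOW
  req#2 t=0ms: ALLOW
  req#3 t=0ms: ALLOW
  req#4 t=1ms: DENY
  req#5 t=1ms: DENY
  req#6 t=1ms: DENY
  req#7 t=2ms: DENY
  req#8 t=2ms: DENY
  req#9 t=2ms: DENY
  req#10 t=3ms: DENY
  req#11 t=5ms: DENY
  req#12 t=5ms: DENY
  req#13 t=7ms: ALLOW
  req#14 t=7ms: ALLOW
  req#15 t=8ms: ALLOW
  req#16 t=9ms: DENY
  req#17 t=12ms: DENY
  req#18 t=12ms: DENY

Answer: AAADDDDDDDDDAAADDD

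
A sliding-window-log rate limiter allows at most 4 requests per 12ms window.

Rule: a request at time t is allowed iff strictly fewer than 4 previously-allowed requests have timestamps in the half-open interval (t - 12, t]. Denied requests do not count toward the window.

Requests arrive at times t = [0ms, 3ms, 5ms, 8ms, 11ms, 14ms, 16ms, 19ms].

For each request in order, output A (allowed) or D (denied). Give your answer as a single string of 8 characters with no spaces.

Answer: AAAADAAA

Derivation:
Tracking allowed requests in the window:
  req#1 t=0ms: ALLOW
  req#2 t=3ms: ALLOW
  req#3 t=5ms: ALLOW
  req#4 t=8ms: ALLOW
  req#5 t=11ms: DENY
  req#6 t=14ms: ALLOW
  req#7 t=16ms: ALLOW
  req#8 t=19ms: ALLOW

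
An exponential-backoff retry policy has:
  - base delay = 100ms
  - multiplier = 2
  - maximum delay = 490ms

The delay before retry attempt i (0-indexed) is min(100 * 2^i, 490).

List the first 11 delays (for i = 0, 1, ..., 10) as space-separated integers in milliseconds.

Answer: 100 200 400 490 490 490 490 490 490 490 490

Derivation:
Computing each delay:
  i=0: min(100*2^0, 490) = 100
  i=1: min(100*2^1, 490) = 200
  i=2: min(100*2^2, 490) = 400
  i=3: min(100*2^3, 490) = 490
  i=4: min(100*2^4, 490) = 490
  i=5: min(100*2^5, 490) = 490
  i=6: min(100*2^6, 490) = 490
  i=7: min(100*2^7, 490) = 490
  i=8: min(100*2^8, 490) = 490
  i=9: min(100*2^9, 490) = 490
  i=10: min(100*2^10, 490) = 490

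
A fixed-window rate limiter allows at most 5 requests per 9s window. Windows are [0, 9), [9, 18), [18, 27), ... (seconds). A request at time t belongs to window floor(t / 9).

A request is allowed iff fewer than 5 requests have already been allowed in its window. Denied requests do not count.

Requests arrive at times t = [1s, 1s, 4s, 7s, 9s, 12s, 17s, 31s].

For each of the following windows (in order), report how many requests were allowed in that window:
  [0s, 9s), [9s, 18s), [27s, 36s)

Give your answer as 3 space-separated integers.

Answer: 4 3 1

Derivation:
Processing requests:
  req#1 t=1s (window 0): ALLOW
  req#2 t=1s (window 0): ALLOW
  req#3 t=4s (window 0): ALLOW
  req#4 t=7s (window 0): ALLOW
  req#5 t=9s (window 1): ALLOW
  req#6 t=12s (window 1): ALLOW
  req#7 t=17s (window 1): ALLOW
  req#8 t=31s (window 3): ALLOW

Allowed counts by window: 4 3 1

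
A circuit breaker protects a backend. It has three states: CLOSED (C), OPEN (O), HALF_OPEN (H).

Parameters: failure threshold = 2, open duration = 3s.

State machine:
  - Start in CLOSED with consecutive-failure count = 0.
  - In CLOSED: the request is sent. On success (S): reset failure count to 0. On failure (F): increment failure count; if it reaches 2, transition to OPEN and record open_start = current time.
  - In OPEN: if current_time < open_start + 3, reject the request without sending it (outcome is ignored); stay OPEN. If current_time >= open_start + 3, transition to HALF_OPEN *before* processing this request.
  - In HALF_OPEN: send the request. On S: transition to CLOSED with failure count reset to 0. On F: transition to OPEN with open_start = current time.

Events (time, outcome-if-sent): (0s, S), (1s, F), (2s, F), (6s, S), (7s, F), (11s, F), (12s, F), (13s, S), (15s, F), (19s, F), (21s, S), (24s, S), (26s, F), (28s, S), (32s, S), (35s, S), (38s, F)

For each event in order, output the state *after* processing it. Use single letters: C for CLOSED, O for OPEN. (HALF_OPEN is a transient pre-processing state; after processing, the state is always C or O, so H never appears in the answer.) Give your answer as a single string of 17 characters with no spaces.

State after each event:
  event#1 t=0s outcome=S: state=CLOSED
  event#2 t=1s outcome=F: state=CLOSED
  event#3 t=2s outcome=F: state=OPEN
  event#4 t=6s outcome=S: state=CLOSED
  event#5 t=7s outcome=F: state=CLOSED
  event#6 t=11s outcome=F: state=OPEN
  event#7 t=12s outcome=F: state=OPEN
  event#8 t=13s outcome=S: state=OPEN
  event#9 t=15s outcome=F: state=OPEN
  event#10 t=19s outcome=F: state=OPEN
  event#11 t=21s outcome=S: state=OPEN
  event#12 t=24s outcome=S: state=CLOSED
  event#13 t=26s outcome=F: state=CLOSED
  event#14 t=28s outcome=S: state=CLOSED
  event#15 t=32s outcome=S: state=CLOSED
  event#16 t=35s outcome=S: state=CLOSED
  event#17 t=38s outcome=F: state=CLOSED

Answer: CCOCCOOOOOOCCCCCC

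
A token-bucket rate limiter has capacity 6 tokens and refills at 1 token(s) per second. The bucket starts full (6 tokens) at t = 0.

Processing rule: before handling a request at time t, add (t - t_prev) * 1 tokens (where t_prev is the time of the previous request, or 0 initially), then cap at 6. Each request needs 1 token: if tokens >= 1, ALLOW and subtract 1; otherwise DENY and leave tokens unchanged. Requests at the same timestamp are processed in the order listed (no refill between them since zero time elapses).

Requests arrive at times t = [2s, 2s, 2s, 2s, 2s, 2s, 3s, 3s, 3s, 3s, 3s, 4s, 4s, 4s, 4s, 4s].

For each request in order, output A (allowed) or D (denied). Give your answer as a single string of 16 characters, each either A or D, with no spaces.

Simulating step by step:
  req#1 t=2s: ALLOW
  req#2 t=2s: ALLOW
  req#3 t=2s: ALLOW
  req#4 t=2s: ALLOW
  req#5 t=2s: ALLOW
  req#6 t=2s: ALLOW
  req#7 t=3s: ALLOW
  req#8 t=3s: DENY
  req#9 t=3s: DENY
  req#10 t=3s: DENY
  req#11 t=3s: DENY
  req#12 t=4s: ALLOW
  req#13 t=4s: DENY
  req#14 t=4s: DENY
  req#15 t=4s: DENY
  req#16 t=4s: DENY

Answer: AAAAAAADDDDADDDD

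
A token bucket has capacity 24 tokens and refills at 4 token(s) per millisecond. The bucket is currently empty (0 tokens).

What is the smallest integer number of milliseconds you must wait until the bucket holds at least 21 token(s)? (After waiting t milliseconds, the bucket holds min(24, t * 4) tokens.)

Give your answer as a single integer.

Answer: 6

Derivation:
Need t * 4 >= 21, so t >= 21/4.
Smallest integer t = ceil(21/4) = 6.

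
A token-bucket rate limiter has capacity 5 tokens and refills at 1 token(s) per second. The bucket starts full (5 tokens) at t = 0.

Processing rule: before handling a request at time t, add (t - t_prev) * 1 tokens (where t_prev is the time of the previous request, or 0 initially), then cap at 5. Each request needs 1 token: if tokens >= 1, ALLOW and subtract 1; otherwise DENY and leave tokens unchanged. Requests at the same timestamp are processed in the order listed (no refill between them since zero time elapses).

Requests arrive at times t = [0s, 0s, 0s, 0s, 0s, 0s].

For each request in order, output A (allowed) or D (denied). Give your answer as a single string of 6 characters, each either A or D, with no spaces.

Answer: AAAAAD

Derivation:
Simulating step by step:
  req#1 t=0s: ALLOW
  req#2 t=0s: ALLOW
  req#3 t=0s: ALLOW
  req#4 t=0s: ALLOW
  req#5 t=0s: ALLOW
  req#6 t=0s: DENY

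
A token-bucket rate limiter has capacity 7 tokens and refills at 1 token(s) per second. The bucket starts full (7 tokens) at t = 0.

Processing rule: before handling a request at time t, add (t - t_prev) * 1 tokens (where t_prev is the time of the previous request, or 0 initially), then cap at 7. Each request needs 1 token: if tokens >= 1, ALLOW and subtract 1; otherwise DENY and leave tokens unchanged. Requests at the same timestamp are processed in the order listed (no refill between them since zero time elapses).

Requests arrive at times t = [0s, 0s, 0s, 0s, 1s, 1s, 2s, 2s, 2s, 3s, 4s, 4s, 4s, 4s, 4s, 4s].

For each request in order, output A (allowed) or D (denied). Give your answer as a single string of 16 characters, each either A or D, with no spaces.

Answer: AAAAAAAAAAADDDDD

Derivation:
Simulating step by step:
  req#1 t=0s: ALLOW
  req#2 t=0s: ALLOW
  req#3 t=0s: ALLOW
  req#4 t=0s: ALLOW
  req#5 t=1s: ALLOW
  req#6 t=1s: ALLOW
  req#7 t=2s: ALLOW
  req#8 t=2s: ALLOW
  req#9 t=2s: ALLOW
  req#10 t=3s: ALLOW
  req#11 t=4s: ALLOW
  req#12 t=4s: DENY
  req#13 t=4s: DENY
  req#14 t=4s: DENY
  req#15 t=4s: DENY
  req#16 t=4s: DENY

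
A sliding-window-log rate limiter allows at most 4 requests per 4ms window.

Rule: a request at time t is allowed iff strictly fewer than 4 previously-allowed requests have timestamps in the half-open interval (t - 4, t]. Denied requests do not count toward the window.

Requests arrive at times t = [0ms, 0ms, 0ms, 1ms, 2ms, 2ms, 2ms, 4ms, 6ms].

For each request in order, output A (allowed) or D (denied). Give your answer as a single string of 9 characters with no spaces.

Answer: AAAADDDAA

Derivation:
Tracking allowed requests in the window:
  req#1 t=0ms: ALLOW
  req#2 t=0ms: ALLOW
  req#3 t=0ms: ALLOW
  req#4 t=1ms: ALLOW
  req#5 t=2ms: DENY
  req#6 t=2ms: DENY
  req#7 t=2ms: DENY
  req#8 t=4ms: ALLOW
  req#9 t=6ms: ALLOW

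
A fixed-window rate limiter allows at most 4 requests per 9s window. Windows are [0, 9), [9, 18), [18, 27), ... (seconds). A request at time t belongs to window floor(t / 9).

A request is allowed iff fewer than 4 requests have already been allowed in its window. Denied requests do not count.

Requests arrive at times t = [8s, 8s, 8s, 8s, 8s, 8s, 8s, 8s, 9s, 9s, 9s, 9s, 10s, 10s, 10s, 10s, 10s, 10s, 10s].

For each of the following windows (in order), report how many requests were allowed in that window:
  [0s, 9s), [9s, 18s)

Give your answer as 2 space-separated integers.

Processing requests:
  req#1 t=8s (window 0): ALLOW
  req#2 t=8s (window 0): ALLOW
  req#3 t=8s (window 0): ALLOW
  req#4 t=8s (window 0): ALLOW
  req#5 t=8s (window 0): DENY
  req#6 t=8s (window 0): DENY
  req#7 t=8s (window 0): DENY
  req#8 t=8s (window 0): DENY
  req#9 t=9s (window 1): ALLOW
  req#10 t=9s (window 1): ALLOW
  req#11 t=9s (window 1): ALLOW
  req#12 t=9s (window 1): ALLOW
  req#13 t=10s (window 1): DENY
  req#14 t=10s (window 1): DENY
  req#15 t=10s (window 1): DENY
  req#16 t=10s (window 1): DENY
  req#17 t=10s (window 1): DENY
  req#18 t=10s (window 1): DENY
  req#19 t=10s (window 1): DENY

Allowed counts by window: 4 4

Answer: 4 4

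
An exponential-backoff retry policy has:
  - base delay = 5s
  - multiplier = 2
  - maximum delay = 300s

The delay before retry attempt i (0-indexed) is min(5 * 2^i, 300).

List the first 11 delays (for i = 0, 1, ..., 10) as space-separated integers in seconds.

Computing each delay:
  i=0: min(5*2^0, 300) = 5
  i=1: min(5*2^1, 300) = 10
  i=2: min(5*2^2, 300) = 20
  i=3: min(5*2^3, 300) = 40
  i=4: min(5*2^4, 300) = 80
  i=5: min(5*2^5, 300) = 160
  i=6: min(5*2^6, 300) = 300
  i=7: min(5*2^7, 300) = 300
  i=8: min(5*2^8, 300) = 300
  i=9: min(5*2^9, 300) = 300
  i=10: min(5*2^10, 300) = 300

Answer: 5 10 20 40 80 160 300 300 300 300 300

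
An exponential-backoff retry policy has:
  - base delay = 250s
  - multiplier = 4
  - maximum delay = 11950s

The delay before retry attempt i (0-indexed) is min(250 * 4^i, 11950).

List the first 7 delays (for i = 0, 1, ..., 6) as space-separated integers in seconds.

Computing each delay:
  i=0: min(250*4^0, 11950) = 250
  i=1: min(250*4^1, 11950) = 1000
  i=2: min(250*4^2, 11950) = 4000
  i=3: min(250*4^3, 11950) = 11950
  i=4: min(250*4^4, 11950) = 11950
  i=5: min(250*4^5, 11950) = 11950
  i=6: min(250*4^6, 11950) = 11950

Answer: 250 1000 4000 11950 11950 11950 11950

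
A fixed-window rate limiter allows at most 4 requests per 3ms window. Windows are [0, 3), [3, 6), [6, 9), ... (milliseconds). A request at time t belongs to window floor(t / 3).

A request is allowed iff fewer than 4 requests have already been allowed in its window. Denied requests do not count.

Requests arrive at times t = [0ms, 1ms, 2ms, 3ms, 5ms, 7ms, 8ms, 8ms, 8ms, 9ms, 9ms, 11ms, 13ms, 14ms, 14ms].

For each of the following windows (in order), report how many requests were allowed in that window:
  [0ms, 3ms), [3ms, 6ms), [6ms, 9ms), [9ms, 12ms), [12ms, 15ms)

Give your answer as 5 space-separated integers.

Processing requests:
  req#1 t=0ms (window 0): ALLOW
  req#2 t=1ms (window 0): ALLOW
  req#3 t=2ms (window 0): ALLOW
  req#4 t=3ms (window 1): ALLOW
  req#5 t=5ms (window 1): ALLOW
  req#6 t=7ms (window 2): ALLOW
  req#7 t=8ms (window 2): ALLOW
  req#8 t=8ms (window 2): ALLOW
  req#9 t=8ms (window 2): ALLOW
  req#10 t=9ms (window 3): ALLOW
  req#11 t=9ms (window 3): ALLOW
  req#12 t=11ms (window 3): ALLOW
  req#13 t=13ms (window 4): ALLOW
  req#14 t=14ms (window 4): ALLOW
  req#15 t=14ms (window 4): ALLOW

Allowed counts by window: 3 2 4 3 3

Answer: 3 2 4 3 3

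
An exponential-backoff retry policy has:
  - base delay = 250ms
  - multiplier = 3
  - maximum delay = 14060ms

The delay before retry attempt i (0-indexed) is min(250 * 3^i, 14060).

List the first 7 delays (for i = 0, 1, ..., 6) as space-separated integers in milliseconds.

Computing each delay:
  i=0: min(250*3^0, 14060) = 250
  i=1: min(250*3^1, 14060) = 750
  i=2: min(250*3^2, 14060) = 2250
  i=3: min(250*3^3, 14060) = 6750
  i=4: min(250*3^4, 14060) = 14060
  i=5: min(250*3^5, 14060) = 14060
  i=6: min(250*3^6, 14060) = 14060

Answer: 250 750 2250 6750 14060 14060 14060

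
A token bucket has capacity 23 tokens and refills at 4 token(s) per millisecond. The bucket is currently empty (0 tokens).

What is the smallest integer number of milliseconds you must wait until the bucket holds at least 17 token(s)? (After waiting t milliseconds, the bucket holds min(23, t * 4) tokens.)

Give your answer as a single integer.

Answer: 5

Derivation:
Need t * 4 >= 17, so t >= 17/4.
Smallest integer t = ceil(17/4) = 5.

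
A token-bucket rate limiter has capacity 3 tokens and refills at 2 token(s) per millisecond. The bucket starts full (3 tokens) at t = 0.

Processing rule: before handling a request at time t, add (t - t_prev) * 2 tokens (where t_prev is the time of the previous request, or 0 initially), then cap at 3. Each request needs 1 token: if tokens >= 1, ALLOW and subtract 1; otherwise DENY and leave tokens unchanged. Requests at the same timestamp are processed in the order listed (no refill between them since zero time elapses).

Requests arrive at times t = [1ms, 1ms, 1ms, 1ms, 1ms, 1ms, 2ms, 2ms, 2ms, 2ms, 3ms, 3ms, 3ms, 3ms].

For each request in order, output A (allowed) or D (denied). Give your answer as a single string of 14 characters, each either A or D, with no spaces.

Simulating step by step:
  req#1 t=1ms: ALLOW
  req#2 t=1ms: ALLOW
  req#3 t=1ms: ALLOW
  req#4 t=1ms: DENY
  req#5 t=1ms: DENY
  req#6 t=1ms: DENY
  req#7 t=2ms: ALLOW
  req#8 t=2ms: ALLOW
  req#9 t=2ms: DENY
  req#10 t=2ms: DENY
  req#11 t=3ms: ALLOW
  req#12 t=3ms: ALLOW
  req#13 t=3ms: DENY
  req#14 t=3ms: DENY

Answer: AAADDDAADDAADD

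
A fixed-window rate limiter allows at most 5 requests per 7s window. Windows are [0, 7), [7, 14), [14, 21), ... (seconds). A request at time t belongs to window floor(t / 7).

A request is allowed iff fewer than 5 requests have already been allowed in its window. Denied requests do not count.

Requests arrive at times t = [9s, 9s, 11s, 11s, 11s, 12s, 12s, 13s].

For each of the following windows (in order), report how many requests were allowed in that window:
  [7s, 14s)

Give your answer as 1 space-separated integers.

Processing requests:
  req#1 t=9s (window 1): ALLOW
  req#2 t=9s (window 1): ALLOW
  req#3 t=11s (window 1): ALLOW
  req#4 t=11s (window 1): ALLOW
  req#5 t=11s (window 1): ALLOW
  req#6 t=12s (window 1): DENY
  req#7 t=12s (window 1): DENY
  req#8 t=13s (window 1): DENY

Allowed counts by window: 5

Answer: 5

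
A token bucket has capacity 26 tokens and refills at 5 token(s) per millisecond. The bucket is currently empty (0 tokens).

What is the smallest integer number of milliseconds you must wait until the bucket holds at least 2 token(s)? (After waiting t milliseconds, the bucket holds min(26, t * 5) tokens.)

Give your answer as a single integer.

Answer: 1

Derivation:
Need t * 5 >= 2, so t >= 2/5.
Smallest integer t = ceil(2/5) = 1.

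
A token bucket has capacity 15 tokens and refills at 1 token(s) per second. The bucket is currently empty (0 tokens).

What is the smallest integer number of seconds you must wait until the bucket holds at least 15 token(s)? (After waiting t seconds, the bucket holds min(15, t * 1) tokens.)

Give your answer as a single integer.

Answer: 15

Derivation:
Need t * 1 >= 15, so t >= 15/1.
Smallest integer t = ceil(15/1) = 15.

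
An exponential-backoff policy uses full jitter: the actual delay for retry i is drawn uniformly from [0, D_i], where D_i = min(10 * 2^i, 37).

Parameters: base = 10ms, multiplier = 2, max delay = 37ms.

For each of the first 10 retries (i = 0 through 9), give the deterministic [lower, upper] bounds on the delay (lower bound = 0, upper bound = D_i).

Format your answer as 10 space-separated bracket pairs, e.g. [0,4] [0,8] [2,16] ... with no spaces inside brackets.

Answer: [0,10] [0,20] [0,37] [0,37] [0,37] [0,37] [0,37] [0,37] [0,37] [0,37]

Derivation:
Computing bounds per retry:
  i=0: D_i=min(10*2^0,37)=10, bounds=[0,10]
  i=1: D_i=min(10*2^1,37)=20, bounds=[0,20]
  i=2: D_i=min(10*2^2,37)=37, bounds=[0,37]
  i=3: D_i=min(10*2^3,37)=37, bounds=[0,37]
  i=4: D_i=min(10*2^4,37)=37, bounds=[0,37]
  i=5: D_i=min(10*2^5,37)=37, bounds=[0,37]
  i=6: D_i=min(10*2^6,37)=37, bounds=[0,37]
  i=7: D_i=min(10*2^7,37)=37, bounds=[0,37]
  i=8: D_i=min(10*2^8,37)=37, bounds=[0,37]
  i=9: D_i=min(10*2^9,37)=37, bounds=[0,37]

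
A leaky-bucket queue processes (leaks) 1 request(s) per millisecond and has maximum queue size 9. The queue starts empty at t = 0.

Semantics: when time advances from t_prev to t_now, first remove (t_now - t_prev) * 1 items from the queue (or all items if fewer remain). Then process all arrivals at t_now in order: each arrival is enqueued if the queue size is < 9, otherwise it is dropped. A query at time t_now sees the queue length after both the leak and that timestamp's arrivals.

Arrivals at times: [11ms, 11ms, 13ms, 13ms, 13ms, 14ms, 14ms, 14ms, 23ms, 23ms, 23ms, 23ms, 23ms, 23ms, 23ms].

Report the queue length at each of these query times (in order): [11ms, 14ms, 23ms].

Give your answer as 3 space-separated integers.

Queue lengths at query times:
  query t=11ms: backlog = 2
  query t=14ms: backlog = 5
  query t=23ms: backlog = 7

Answer: 2 5 7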